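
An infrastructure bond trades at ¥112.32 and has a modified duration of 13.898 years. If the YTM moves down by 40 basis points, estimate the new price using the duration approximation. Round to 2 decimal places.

Duration approximation: ΔP/P ≈ -D_mod · Δy = -13.898 × (-0.004) = +0.055592.
New price ≈ 112.32 × (1 + 0.055592) = 118.56409344.

¥118.56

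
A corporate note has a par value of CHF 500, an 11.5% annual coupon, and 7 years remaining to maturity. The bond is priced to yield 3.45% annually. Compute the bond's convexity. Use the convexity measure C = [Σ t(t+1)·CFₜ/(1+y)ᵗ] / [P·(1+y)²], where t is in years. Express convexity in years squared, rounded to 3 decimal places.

37.685

With y = 0.0345:
  t   CF        PV=CF/(1+0.0345)^t    t·PV        t(t+1)·PV
  1        57.50        55.5824        55.5824         111.1648
  2        57.50        53.7288       107.4575         322.3726
  3        57.50        51.9369       155.8108         623.2433
  4        57.50        50.2049       200.8195       1,004.0974
  5        57.50        48.5306       242.6528       1,455.9170
  6        57.50        46.9121       281.4726       1,970.3082
  7       557.50       439.6746     3,077.7224      24,621.7793
  Σ                    746.5703     4,121.5181      30,108.8826
P = 746.5703.
Convexity = Σ t(t+1)·PV / [P·(1+y)²] = 30,108.8826 / (746.5703 × 1.070190) = 37.68452.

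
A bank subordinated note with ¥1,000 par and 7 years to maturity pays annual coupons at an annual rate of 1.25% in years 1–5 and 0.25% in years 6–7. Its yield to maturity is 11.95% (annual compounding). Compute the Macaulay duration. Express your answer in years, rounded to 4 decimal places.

6.6173 years

Periodic yield y = 0.1195. Discount each cash flow and weight by its year:
  t   CF        PV=CF/(1+0.1195)^t    t·PV
  1        12.50        11.1657        11.1657
  2        12.50         9.9738        19.9477
  3        12.50         8.9092        26.7275
  4        12.50         7.9582        31.8327
  5        12.50         7.1087        35.5434
  6         2.50         1.2700         7.6199
  7     1,002.50       454.8997     3,184.2982
  Σ                    501.2853     3,317.1351
Price P = Σ PV = 501.2853.
Macaulay duration = Σ(t·PV) / P = 3,317.1351 / 501.2853 = 6.61726 years.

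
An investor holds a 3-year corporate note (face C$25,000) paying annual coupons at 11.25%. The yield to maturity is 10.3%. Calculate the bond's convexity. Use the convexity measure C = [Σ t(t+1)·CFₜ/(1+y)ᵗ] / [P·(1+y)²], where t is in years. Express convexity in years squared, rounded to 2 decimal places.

8.60

With y = 0.103:
  t   CF        PV=CF/(1+0.103)^t    t·PV        t(t+1)·PV
  1     2,812.50     2,549.8640     2,549.8640       5,099.7280
  2     2,812.50     2,311.7534     4,623.5068      13,870.5204
  3    27,812.50    20,725.9044    62,177.7133     248,710.8530
  Σ                 25,587.5218    69,351.0841     267,681.1015
P = 25,587.5218.
Convexity = Σ t(t+1)·PV / [P·(1+y)²] = 267,681.1015 / (25,587.5218 × 1.216609) = 8.59881.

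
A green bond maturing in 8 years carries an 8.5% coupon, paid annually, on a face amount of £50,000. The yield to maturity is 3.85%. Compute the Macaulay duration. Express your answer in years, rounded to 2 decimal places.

6.38 years

Periodic yield y = 0.0385. Discount each cash flow and weight by its year:
  t   CF        PV=CF/(1+0.0385)^t    t·PV
  1     4,250.00     4,092.4410     4,092.4410
  2     4,250.00     3,940.7232     7,881.4464
  3     4,250.00     3,794.6299    11,383.8898
  4     4,250.00     3,653.9527    14,615.8110
  5     4,250.00     3,518.4908    17,592.4542
  6     4,250.00     3,388.0509    20,328.3053
  7     4,250.00     3,262.4467    22,837.1268
  8    54,250.00    40,100.3105   320,802.4841
  Σ                 65,751.0458   419,533.9586
Price P = Σ PV = 65,751.0458.
Macaulay duration = Σ(t·PV) / P = 419,533.9586 / 65,751.0458 = 6.38064 years.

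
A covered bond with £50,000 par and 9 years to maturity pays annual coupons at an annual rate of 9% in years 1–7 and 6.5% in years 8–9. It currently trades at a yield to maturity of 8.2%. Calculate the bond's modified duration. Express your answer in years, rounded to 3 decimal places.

Periodic yield y = 0.082. First find Macaulay duration:
  t   CF        PV=CF/(1+0.082)^t    t·PV
  1     4,500.00     4,158.9649     4,158.9649
  2     4,500.00     3,843.7753     7,687.5506
  3     4,500.00     3,552.4726    10,657.4177
  4     4,500.00     3,283.2464    13,132.9854
  5     4,500.00     3,034.4236    15,172.1181
  6     4,500.00     2,804.4581    16,826.7483
  7     4,500.00     2,591.9206    18,143.4440
  8     3,250.00     1,730.0764    13,840.6110
  9    53,250.00    26,198.3696   235,785.3266
  Σ                 51,197.7073   335,405.1666
P = 51,197.7073; Macaulay duration = 335,405.1666 / 51,197.7073 = 6.55118 years.
Modified duration = D_Mac / (1 + y) = 6.55118 / 1.082 = 6.05469 years.

6.055 years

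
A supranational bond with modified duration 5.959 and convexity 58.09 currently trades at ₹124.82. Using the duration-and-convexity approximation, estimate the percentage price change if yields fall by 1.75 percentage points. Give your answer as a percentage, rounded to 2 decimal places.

Duration effect: -D_mod·Δy = -5.959 × (-0.0175) = +0.1042825
Convexity effect: ½·C·(Δy)² = 0.5 × 58.09 × (-0.0175)² = +0.00889503125
ΔP/P ≈ +0.1042825 + 0.00889503125 = +0.11317753125
= +11.317753125%.

+11.32%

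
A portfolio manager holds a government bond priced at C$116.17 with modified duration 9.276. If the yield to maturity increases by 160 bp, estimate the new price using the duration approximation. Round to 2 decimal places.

C$98.93

Duration approximation: ΔP/P ≈ -D_mod · Δy = -9.276 × (+0.016) = -0.148416.
New price ≈ 116.17 × (1 - 0.148416) = 98.92851328.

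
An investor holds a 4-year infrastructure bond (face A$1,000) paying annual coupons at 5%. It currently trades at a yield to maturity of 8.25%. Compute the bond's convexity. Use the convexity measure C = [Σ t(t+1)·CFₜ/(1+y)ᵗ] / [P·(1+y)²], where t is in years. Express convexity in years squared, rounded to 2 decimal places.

With y = 0.0825:
  t   CF        PV=CF/(1+0.0825)^t    t·PV        t(t+1)·PV
  1        50.00        46.1894        46.1894          92.3788
  2        50.00        42.6692        85.3383         256.0150
  3        50.00        39.4172       118.2517         473.0070
  4     1,050.00       764.6764     3,058.7055      15,293.5277
  Σ                    892.9522     3,308.4850      16,114.9285
P = 892.9522.
Convexity = Σ t(t+1)·PV / [P·(1+y)²] = 16,114.9285 / (892.9522 × 1.171806) = 15.40084.

15.40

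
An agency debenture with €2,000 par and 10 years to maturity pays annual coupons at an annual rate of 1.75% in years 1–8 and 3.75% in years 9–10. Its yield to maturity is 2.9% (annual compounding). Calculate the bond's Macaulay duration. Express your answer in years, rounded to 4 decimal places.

Periodic yield y = 0.029. Discount each cash flow and weight by its year:
  t   CF        PV=CF/(1+0.029)^t    t·PV
  1        35.00        34.0136        34.0136
  2        35.00        33.0550        66.1100
  3        35.00        32.1234        96.3703
  4        35.00        31.2181       124.8724
  5        35.00        30.3383       151.6915
  6        35.00        29.4833       176.8997
  7        35.00        28.6524       200.5665
  8        35.00        27.8449       222.7589
  9        75.00        57.9860       521.8737
  10    2,075.00     1,559.0655    15,590.6547
  Σ                  1,863.7804    17,185.8113
Price P = Σ PV = 1,863.7804.
Macaulay duration = Σ(t·PV) / P = 17,185.8113 / 1,863.7804 = 9.22094 years.

9.2209 years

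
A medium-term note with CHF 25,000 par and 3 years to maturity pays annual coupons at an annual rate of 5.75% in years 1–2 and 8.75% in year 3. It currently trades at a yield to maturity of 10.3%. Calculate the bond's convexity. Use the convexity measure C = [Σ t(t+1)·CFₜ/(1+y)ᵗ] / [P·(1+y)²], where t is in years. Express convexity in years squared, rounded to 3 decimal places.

With y = 0.103:
  t   CF        PV=CF/(1+0.103)^t    t·PV        t(t+1)·PV
  1     1,437.50     1,303.2638     1,303.2638       2,606.5277
  2     1,437.50     1,181.5629     2,363.1257       7,089.3771
  3    27,187.50    20,260.1538    60,780.4613     243,121.8451
  Σ                 22,744.9804    64,446.8508     252,817.7499
P = 22,744.9804.
Convexity = Σ t(t+1)·PV / [P·(1+y)²] = 252,817.7499 / (22,744.9804 × 1.216609) = 9.13631.

9.136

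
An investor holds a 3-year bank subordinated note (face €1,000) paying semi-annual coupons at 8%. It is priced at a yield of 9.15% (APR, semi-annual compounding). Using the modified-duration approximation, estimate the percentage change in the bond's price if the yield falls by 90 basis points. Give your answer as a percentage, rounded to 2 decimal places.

Periodic yield y = 0.04575. Modified duration first:
  t   CF        PV=CF/(1+0.04575)^t    t·PV
  1        40.00        38.2501        38.2501
  2        40.00        36.5767        73.1534
  3        40.00        34.9765       104.9295
  4        40.00        33.4463       133.7853
  5        40.00        31.9831       159.9155
  6     1,040.00       795.1812     4,771.0872
  Σ                    970.4139     5,281.1209
P = 970.4139; D_Mac = 5.44213 half-year periods = 2.72107 yrs; D_mod = 2.72107/(1+0.04575) = 2.60202 yrs.
ΔP/P ≈ -D_mod · Δy = -2.60202 × (-0.009) = +0.023418 = +2.3418%.

+2.34%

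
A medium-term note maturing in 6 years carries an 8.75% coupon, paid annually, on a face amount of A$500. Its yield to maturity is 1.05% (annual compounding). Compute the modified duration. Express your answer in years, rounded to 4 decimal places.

5.0607 years

Periodic yield y = 0.0105. First find Macaulay duration:
  t   CF        PV=CF/(1+0.0105)^t    t·PV
  1        43.75        43.2954        43.2954
  2        43.75        42.8455        85.6910
  3        43.75        42.4003       127.2010
  4        43.75        41.9597       167.8390
  5        43.75        41.5237       207.6187
  6       543.75       510.7182     3,064.3094
  Σ                    722.7429     3,695.9545
P = 722.7429; Macaulay duration = 3,695.9545 / 722.7429 = 5.11379 years.
Modified duration = D_Mac / (1 + y) = 5.11379 / 1.0105 = 5.06065 years.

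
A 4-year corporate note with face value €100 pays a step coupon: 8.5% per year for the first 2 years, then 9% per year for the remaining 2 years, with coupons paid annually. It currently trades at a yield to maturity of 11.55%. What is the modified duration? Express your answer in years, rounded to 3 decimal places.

Periodic yield y = 0.1155. First find Macaulay duration:
  t   CF        PV=CF/(1+0.1155)^t    t·PV
  1         8.50         7.6199         7.6199
  2         8.50         6.8309        13.6619
  3         9.00         6.4839        19.4516
  4       109.00        70.3960       281.5841
  Σ                     91.3307       322.3175
P = 91.3307; Macaulay duration = 322.3175 / 91.3307 = 3.52912 years.
Modified duration = D_Mac / (1 + y) = 3.52912 / 1.1155 = 3.16372 years.

3.164 years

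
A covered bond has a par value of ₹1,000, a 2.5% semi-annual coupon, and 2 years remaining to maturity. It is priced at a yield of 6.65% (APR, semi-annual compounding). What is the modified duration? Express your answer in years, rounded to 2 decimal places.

Periodic yield y = 0.03325. First find Macaulay duration:
  t   CF        PV=CF/(1+0.03325)^t    t·PV
  1        12.50        12.0977        12.0977
  2        12.50        11.7084        23.4169
  3        12.50        11.3317        33.9950
  4     1,012.50       888.3281     3,553.3122
  Σ                    923.4659     3,622.8218
P = 923.4659; Macaulay duration = 3,622.8218 / 923.4659 = 3.92307 half-year periods = 1.96154 years.
Modified duration = D_Mac / (1 + y) = 1.96154 / 1.03325 = 1.89841 years.

1.90 years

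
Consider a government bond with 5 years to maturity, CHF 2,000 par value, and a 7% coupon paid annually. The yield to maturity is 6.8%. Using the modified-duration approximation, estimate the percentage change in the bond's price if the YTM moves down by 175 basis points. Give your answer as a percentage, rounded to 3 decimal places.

+7.193%

Periodic yield y = 0.068. Modified duration first:
  t   CF        PV=CF/(1+0.068)^t    t·PV
  1       140.00       131.0861       131.0861
  2       140.00       122.7398       245.4797
  3       140.00       114.9249       344.7748
  4       140.00       107.6076       430.4305
  5     2,140.00     1,540.1305     7,700.6523
  Σ                  2,016.4890     8,852.4234
P = 2,016.4890; D_Mac = 4.39002 yrs; D_mod = 4.39002/(1+0.068) = 4.11050 yrs.
ΔP/P ≈ -D_mod · Δy = -4.11050 × (-0.0175) = +0.071934 = +7.1934%.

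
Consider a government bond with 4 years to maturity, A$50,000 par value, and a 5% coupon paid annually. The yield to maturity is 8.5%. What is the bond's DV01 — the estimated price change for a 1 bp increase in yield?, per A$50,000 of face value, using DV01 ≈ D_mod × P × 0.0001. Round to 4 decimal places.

Periodic yield y = 0.085.
  t   CF        PV=CF/(1+0.085)^t    t·PV
  1     2,500.00     2,304.1475     2,304.1475
  2     2,500.00     2,123.6382     4,247.2764
  3     2,500.00     1,957.2702     5,871.8107
  4    52,500.00    37,882.6499   151,530.5997
  Σ                 44,267.7059   163,953.8343
P = 44,267.7059; D_Mac = 3.70369 yrs; D_mod = 3.41354 yrs.
DV01 ≈ 3.41354 × 44,267.7059 × 0.0001 = 15.110952.

A$15.1110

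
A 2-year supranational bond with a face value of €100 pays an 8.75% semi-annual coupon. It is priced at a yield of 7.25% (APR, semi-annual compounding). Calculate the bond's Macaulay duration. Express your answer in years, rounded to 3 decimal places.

1.880 years

Periodic yield y = 0.03625. Discount each cash flow and weight by its period:
  t   CF        PV=CF/(1+0.03625)^t    t·PV
  1        4.375         4.2220         4.2220
  2        4.375         4.0743         8.1485
  3        4.375         3.9317        11.7952
  4      104.375        90.5187       362.0748
  Σ                    102.7467       386.2405
Price P = Σ PV = 102.7467.
Macaulay duration = Σ(t·PV) / P = 386.2405 / 102.7467 = 3.75915 half-year periods.
In years: 3.75915 / 2 = 1.87958 years.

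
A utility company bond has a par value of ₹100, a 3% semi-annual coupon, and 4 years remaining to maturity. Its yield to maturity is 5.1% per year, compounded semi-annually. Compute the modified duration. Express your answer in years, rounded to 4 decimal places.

Periodic yield y = 0.0255. First find Macaulay duration:
  t   CF        PV=CF/(1+0.0255)^t    t·PV
  1         1.50         1.4627         1.4627
  2         1.50         1.4263         2.8527
  3         1.50         1.3909         4.1726
  4         1.50         1.3563         5.4251
  5         1.50         1.3226         6.6128
  6         1.50         1.2897         7.7380
  7         1.50         1.2576         8.8032
  8       101.50        82.9814       663.8511
  Σ                     92.4874       700.9181
P = 92.4874; Macaulay duration = 700.9181 / 92.4874 = 7.57853 half-year periods = 3.78926 years.
Modified duration = D_Mac / (1 + y) = 3.78926 / 1.0255 = 3.69504 years.

3.6950 years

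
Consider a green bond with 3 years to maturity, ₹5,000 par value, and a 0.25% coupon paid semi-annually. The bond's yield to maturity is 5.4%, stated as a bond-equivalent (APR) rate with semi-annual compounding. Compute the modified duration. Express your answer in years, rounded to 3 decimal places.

Periodic yield y = 0.027. First find Macaulay duration:
  t   CF        PV=CF/(1+0.027)^t    t·PV
  1         6.25         6.0857         6.0857
  2         6.25         5.9257        11.8514
  3         6.25         5.7699        17.3097
  4         6.25         5.6182        22.4729
  5         6.25         5.4705        27.3525
  6     5,006.25     4,266.6780    25,600.0682
  Σ                  4,295.5480    25,685.1404
P = 4,295.5480; Macaulay duration = 25,685.1404 / 4,295.5480 = 5.97948 half-year periods = 2.98974 years.
Modified duration = D_Mac / (1 + y) = 2.98974 / 1.027 = 2.91114 years.

2.911 years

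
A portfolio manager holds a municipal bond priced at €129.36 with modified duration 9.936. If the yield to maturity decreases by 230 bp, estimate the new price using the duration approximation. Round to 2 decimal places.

Duration approximation: ΔP/P ≈ -D_mod · Δy = -9.936 × (-0.023) = +0.228528.
New price ≈ 129.36 × (1 + 0.228528) = 158.92238208.

€158.92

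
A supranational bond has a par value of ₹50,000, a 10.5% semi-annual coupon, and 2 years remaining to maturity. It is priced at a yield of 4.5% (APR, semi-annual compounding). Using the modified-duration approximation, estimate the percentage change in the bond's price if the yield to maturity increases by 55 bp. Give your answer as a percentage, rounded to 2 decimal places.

-1.00%

Periodic yield y = 0.0225. Modified duration first:
  t   CF        PV=CF/(1+0.0225)^t    t·PV
  1     2,625.00     2,567.2372     2,567.2372
  2     2,625.00     2,510.7454     5,021.4908
  3     2,625.00     2,455.4967     7,366.4901
  4    52,625.00    48,143.6310   192,574.5242
  Σ                 55,677.1103   207,529.7423
P = 55,677.1103; D_Mac = 3.72738 half-year periods = 1.86369 yrs; D_mod = 1.86369/(1+0.0225) = 1.82268 yrs.
ΔP/P ≈ -D_mod · Δy = -1.82268 × (+0.0055) = -0.010025 = -1.0025%.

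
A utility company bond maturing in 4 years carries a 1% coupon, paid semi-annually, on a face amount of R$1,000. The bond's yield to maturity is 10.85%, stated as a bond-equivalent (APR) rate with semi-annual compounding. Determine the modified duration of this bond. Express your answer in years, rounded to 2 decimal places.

Periodic yield y = 0.05425. First find Macaulay duration:
  t   CF        PV=CF/(1+0.05425)^t    t·PV
  1         5.00         4.7427         4.7427
  2         5.00         4.4987         8.9973
  3         5.00         4.2672        12.8015
  4         5.00         4.0476        16.1903
  5         5.00         3.8393        19.1965
  6         5.00         3.6417        21.8504
  7         5.00         3.4543        24.1804
  8     1,005.00       658.5931     5,268.7449
  Σ                    687.0846     5,376.7040
P = 687.0846; Macaulay duration = 5,376.7040 / 687.0846 = 7.82539 half-year periods = 3.91269 years.
Modified duration = D_Mac / (1 + y) = 3.91269 / 1.05425 = 3.71135 years.

3.71 years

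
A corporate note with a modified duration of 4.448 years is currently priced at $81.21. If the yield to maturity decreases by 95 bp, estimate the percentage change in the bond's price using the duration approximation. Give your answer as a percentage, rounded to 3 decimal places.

Duration approximation: ΔP/P ≈ -D_mod · Δy = -4.448 × (-0.0095) = +0.042256.
As a percentage: +4.2256%.

+4.226%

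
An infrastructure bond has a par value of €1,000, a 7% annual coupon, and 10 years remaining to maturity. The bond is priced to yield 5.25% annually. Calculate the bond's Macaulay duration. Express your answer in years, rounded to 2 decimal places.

7.68 years

Periodic yield y = 0.0525. Discount each cash flow and weight by its year:
  t   CF        PV=CF/(1+0.0525)^t    t·PV
  1        70.00        66.5083        66.5083
  2        70.00        63.1908       126.3816
  3        70.00        60.0388       180.1163
  4        70.00        57.0440       228.1758
  5        70.00        54.1985       270.9927
  6        70.00        51.4950       308.9702
  7        70.00        48.9264       342.4848
  8        70.00        46.4859       371.8872
  9        70.00        44.1671       397.5041
  10    1,070.00       641.4499     6,414.4989
  Σ                  1,133.5047     8,707.5199
Price P = Σ PV = 1,133.5047.
Macaulay duration = Σ(t·PV) / P = 8,707.5199 / 1,133.5047 = 7.68194 years.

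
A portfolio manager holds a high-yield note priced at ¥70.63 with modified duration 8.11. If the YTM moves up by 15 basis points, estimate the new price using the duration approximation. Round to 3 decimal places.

¥69.771

Duration approximation: ΔP/P ≈ -D_mod · Δy = -8.11 × (+0.0015) = -0.012165.
New price ≈ 70.63 × (1 - 0.012165) = 69.77078605.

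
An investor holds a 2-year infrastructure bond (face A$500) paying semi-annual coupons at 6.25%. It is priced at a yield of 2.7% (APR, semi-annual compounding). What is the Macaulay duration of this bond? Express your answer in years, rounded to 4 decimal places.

Periodic yield y = 0.0135. Discount each cash flow and weight by its period:
  t   CF        PV=CF/(1+0.0135)^t    t·PV
  1       15.625        15.4169        15.4169
  2       15.625        15.2115        30.4230
  3       15.625        15.0089        45.0267
  4      515.625       488.6962     1,954.7848
  Σ                    534.3335     2,045.6514
Price P = Σ PV = 534.3335.
Macaulay duration = Σ(t·PV) / P = 2,045.6514 / 534.3335 = 3.82842 half-year periods.
In years: 3.82842 / 2 = 1.91421 years.

1.9142 years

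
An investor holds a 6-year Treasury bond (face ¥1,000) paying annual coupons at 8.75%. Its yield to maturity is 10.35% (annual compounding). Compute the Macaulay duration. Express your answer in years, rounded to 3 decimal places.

4.871 years

Periodic yield y = 0.1035. Discount each cash flow and weight by its year:
  t   CF        PV=CF/(1+0.1035)^t    t·PV
  1        87.50        79.2932        79.2932
  2        87.50        71.8561       143.7121
  3        87.50        65.1165       195.3495
  4        87.50        59.0091       236.0362
  5        87.50        53.4745       267.3723
  6     1,087.50       602.2756     3,613.6534
  Σ                    931.0248     4,535.4166
Price P = Σ PV = 931.0248.
Macaulay duration = Σ(t·PV) / P = 4,535.4166 / 931.0248 = 4.87142 years.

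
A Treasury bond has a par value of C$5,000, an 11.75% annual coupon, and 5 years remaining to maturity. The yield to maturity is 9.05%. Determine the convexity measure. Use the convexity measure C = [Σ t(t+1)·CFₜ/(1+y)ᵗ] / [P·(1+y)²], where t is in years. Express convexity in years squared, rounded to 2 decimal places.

19.25

With y = 0.0905:
  t   CF        PV=CF/(1+0.0905)^t    t·PV        t(t+1)·PV
  1       587.50       538.7437       538.7437       1,077.4874
  2       587.50       494.0337       988.0673       2,964.2019
  3       587.50       453.0341     1,359.1022       5,436.4088
  4       587.50       415.4370     1,661.7481       8,308.7403
  5     5,587.50     3,623.1740    18,115.8698     108,695.2188
  Σ                  5,524.4224    22,663.5311     126,482.0573
P = 5,524.4224.
Convexity = Σ t(t+1)·PV / [P·(1+y)²] = 126,482.0573 / (5,524.4224 × 1.189190) = 19.25266.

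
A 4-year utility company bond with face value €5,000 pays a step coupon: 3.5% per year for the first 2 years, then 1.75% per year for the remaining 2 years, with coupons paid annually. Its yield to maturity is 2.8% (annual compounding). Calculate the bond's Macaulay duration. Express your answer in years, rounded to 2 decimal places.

3.81 years

Periodic yield y = 0.028. Discount each cash flow and weight by its year:
  t   CF        PV=CF/(1+0.028)^t    t·PV
  1       175.00       170.2335       170.2335
  2       175.00       165.5968       331.1935
  3        87.50        80.5432       241.6295
  4     5,087.50     4,555.4571    18,221.8285
  Σ                  4,971.8305    18,964.8850
Price P = Σ PV = 4,971.8305.
Macaulay duration = Σ(t·PV) / P = 18,964.8850 / 4,971.8305 = 3.81447 years.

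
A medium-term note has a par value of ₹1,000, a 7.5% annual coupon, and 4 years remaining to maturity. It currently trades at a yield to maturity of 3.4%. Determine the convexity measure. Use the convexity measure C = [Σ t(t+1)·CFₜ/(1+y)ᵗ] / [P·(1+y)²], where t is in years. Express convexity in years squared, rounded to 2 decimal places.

16.41

With y = 0.034:
  t   CF        PV=CF/(1+0.034)^t    t·PV        t(t+1)·PV
  1        75.00        72.5338        72.5338         145.0677
  2        75.00        70.1488       140.2976         420.8927
  3        75.00        67.8422       203.5265         814.1059
  4     1,075.00       940.4296     3,761.7186      18,808.5928
  Σ                  1,150.9544     4,178.0765      20,188.6592
P = 1,150.9544.
Convexity = Σ t(t+1)·PV / [P·(1+y)²] = 20,188.6592 / (1,150.9544 × 1.069156) = 16.40621.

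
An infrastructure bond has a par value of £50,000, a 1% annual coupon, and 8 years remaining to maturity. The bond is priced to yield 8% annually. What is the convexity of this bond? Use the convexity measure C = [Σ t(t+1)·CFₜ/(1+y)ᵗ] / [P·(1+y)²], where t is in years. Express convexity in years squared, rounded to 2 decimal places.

57.94

With y = 0.08:
  t   CF        PV=CF/(1+0.08)^t    t·PV        t(t+1)·PV
  1       500.00       462.9630       462.9630         925.9259
  2       500.00       428.6694       857.3388       2,572.0165
  3       500.00       396.9161     1,190.7484       4,762.9934
  4       500.00       367.5149     1,470.0597       7,350.2985
  5       500.00       340.2916     1,701.4580      10,208.7480
  6       500.00       315.0848     1,890.5089      13,233.5622
  7       500.00       291.7452     2,042.2164      16,337.7311
  8    50,500.00    27,283.5787   218,268.6293   1,964,417.6640
  Σ                 29,886.7637   227,883.9224   2,019,808.9396
P = 29,886.7637.
Convexity = Σ t(t+1)·PV / [P·(1+y)²] = 2,019,808.9396 / (29,886.7637 × 1.166400) = 57.94072.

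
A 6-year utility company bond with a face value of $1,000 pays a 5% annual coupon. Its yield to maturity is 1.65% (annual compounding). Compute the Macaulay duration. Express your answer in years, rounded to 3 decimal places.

Periodic yield y = 0.0165. Discount each cash flow and weight by its year:
  t   CF        PV=CF/(1+0.0165)^t    t·PV
  1        50.00        49.1884        49.1884
  2        50.00        48.3900        96.7799
  3        50.00        47.6045       142.8134
  4        50.00        46.8318       187.3270
  5        50.00        46.0716       230.3579
  6     1,050.00       951.7985     5,710.7908
  Σ                  1,189.8846     6,417.2575
Price P = Σ PV = 1,189.8846.
Macaulay duration = Σ(t·PV) / P = 6,417.2575 / 1,189.8846 = 5.39318 years.

5.393 years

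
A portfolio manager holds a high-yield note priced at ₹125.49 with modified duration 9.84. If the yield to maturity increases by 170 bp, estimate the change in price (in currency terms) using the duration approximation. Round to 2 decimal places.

-₹20.99

Duration approximation: ΔP/P ≈ -D_mod · Δy = -9.84 × (+0.017) = -0.167280.
ΔP ≈ 125.49 × (-0.167280) = -20.9919672.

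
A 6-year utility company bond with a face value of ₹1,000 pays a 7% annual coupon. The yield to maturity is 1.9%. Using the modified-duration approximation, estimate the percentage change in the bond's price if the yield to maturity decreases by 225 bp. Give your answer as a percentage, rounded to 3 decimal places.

Periodic yield y = 0.019. Modified duration first:
  t   CF        PV=CF/(1+0.019)^t    t·PV
  1        70.00        68.6948        68.6948
  2        70.00        67.4139       134.8279
  3        70.00        66.1570       198.4709
  4        70.00        64.9234       259.6936
  5        70.00        63.7129       318.5643
  6     1,070.00       955.7376     5,734.4256
  Σ                  1,286.6396     6,714.6771
P = 1,286.6396; D_Mac = 5.21877 yrs; D_mod = 5.21877/(1+0.019) = 5.12146 yrs.
ΔP/P ≈ -D_mod · Δy = -5.12146 × (-0.0225) = +0.115233 = +11.5233%.

+11.523%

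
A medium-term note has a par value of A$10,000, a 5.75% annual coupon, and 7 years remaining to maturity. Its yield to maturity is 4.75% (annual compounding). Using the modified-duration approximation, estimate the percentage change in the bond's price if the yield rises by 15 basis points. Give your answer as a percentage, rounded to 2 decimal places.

-0.86%

Periodic yield y = 0.0475. Modified duration first:
  t   CF        PV=CF/(1+0.0475)^t    t·PV
  1       575.00       548.9260       548.9260
  2       575.00       524.0344     1,048.0688
  3       575.00       500.2715     1,500.8145
  4       575.00       477.5861     1,910.3446
  5       575.00       455.9295     2,279.6475
  6       575.00       435.2549     2,611.5293
  7    10,575.00     7,641.9142    53,493.3991
  Σ                 10,583.9166    63,392.7297
P = 10,583.9166; D_Mac = 5.98953 yrs; D_mod = 5.98953/(1+0.0475) = 5.71793 yrs.
ΔP/P ≈ -D_mod · Δy = -5.71793 × (+0.0015) = -0.008577 = -0.8577%.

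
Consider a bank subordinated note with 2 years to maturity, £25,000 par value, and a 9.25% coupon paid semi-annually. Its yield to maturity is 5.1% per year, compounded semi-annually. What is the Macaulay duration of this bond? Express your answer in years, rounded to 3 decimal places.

1.877 years

Periodic yield y = 0.0255. Discount each cash flow and weight by its period:
  t   CF        PV=CF/(1+0.0255)^t    t·PV
  1     1,156.25     1,127.4988     1,127.4988
  2     1,156.25     1,099.4625     2,198.9250
  3     1,156.25     1,072.1233     3,216.3700
  4    26,156.25    23,650.0913    94,600.3650
  Σ                 26,949.1759   101,143.1588
Price P = Σ PV = 26,949.1759.
Macaulay duration = Σ(t·PV) / P = 101,143.1588 / 26,949.1759 = 3.75311 half-year periods.
In years: 3.75311 / 2 = 1.87655 years.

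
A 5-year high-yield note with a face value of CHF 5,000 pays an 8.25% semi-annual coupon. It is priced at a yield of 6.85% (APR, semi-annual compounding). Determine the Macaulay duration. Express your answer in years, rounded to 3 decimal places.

Periodic yield y = 0.03425. Discount each cash flow and weight by its period:
  t   CF        PV=CF/(1+0.03425)^t    t·PV
  1       206.25       199.4199       199.4199
  2       206.25       192.8159       385.6318
  3       206.25       186.4307       559.2920
  4       206.25       180.2569       721.0275
  5       206.25       174.2875       871.4376
  6       206.25       168.5159     1,011.0952
  7       206.25       162.9353     1,140.5473
  8       206.25       157.5396     1,260.3167
  9       206.25       152.3225     1,370.9029
  10    5,206.25     3,717.6605    37,176.6047
  Σ                  5,292.1847    44,696.2756
Price P = Σ PV = 5,292.1847.
Macaulay duration = Σ(t·PV) / P = 44,696.2756 / 5,292.1847 = 8.44571 half-year periods.
In years: 8.44571 / 2 = 4.22286 years.

4.223 years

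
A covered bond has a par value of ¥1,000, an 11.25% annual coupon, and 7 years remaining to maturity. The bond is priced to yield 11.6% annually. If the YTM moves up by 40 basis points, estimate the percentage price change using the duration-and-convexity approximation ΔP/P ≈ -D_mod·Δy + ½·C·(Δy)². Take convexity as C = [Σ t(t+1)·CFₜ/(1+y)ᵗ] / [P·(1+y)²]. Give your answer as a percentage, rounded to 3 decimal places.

With y = 0.116:
  t   CF        PV=CF/(1+0.116)^t    t·PV        t(t+1)·PV
  1       112.50       100.8065       100.8065         201.6129
  2       112.50        90.3284       180.6567         541.9702
  3       112.50        80.9394       242.8182         971.2727
  4       112.50        72.5263       290.1053       1,450.5267
  5       112.50        64.9878       324.9388       1,949.6327
  6       112.50        58.2328       349.3965       2,445.7758
  7     1,112.50       516.0011     3,612.0079      28,896.0636
  Σ                    983.8222     5,100.7300      36,456.8546
P = 983.8222; D_Mac = 5.18461 yrs; D_mod = 4.64570 yrs; C = 29.75324.
Duration effect: -4.64570 × (+0.004) = -0.018583
Convexity effect: 0.5 × 29.75324 × (0.004)² = +0.0002380
ΔP/P ≈ -0.018583 + 0.0002380 = -0.018345 = -1.8345%.

-1.834%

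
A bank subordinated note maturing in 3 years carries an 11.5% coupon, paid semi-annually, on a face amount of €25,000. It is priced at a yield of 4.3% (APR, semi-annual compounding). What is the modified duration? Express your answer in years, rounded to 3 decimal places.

2.602 years

Periodic yield y = 0.0215. First find Macaulay duration:
  t   CF        PV=CF/(1+0.0215)^t    t·PV
  1     1,437.50     1,407.2442     1,407.2442
  2     1,437.50     1,377.6253     2,755.2506
  3     1,437.50     1,348.6298     4,045.8893
  4     1,437.50     1,320.2445     5,280.9780
  5     1,437.50     1,292.4567     6,462.2834
  6    26,437.50    23,269.6665   139,617.9990
  Σ                 30,015.8670   159,569.6446
P = 30,015.8670; Macaulay duration = 159,569.6446 / 30,015.8670 = 5.31618 half-year periods = 2.65809 years.
Modified duration = D_Mac / (1 + y) = 2.65809 / 1.0215 = 2.60214 years.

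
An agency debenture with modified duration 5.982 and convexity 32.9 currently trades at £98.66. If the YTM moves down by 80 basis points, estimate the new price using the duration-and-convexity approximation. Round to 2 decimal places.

Duration effect: -D_mod·Δy = -5.982 × (-0.008) = +0.047856
Convexity effect: ½·C·(Δy)² = 0.5 × 32.9 × (-0.008)² = +0.0010528
ΔP/P ≈ +0.047856 + 0.0010528 = +0.0489088
New price ≈ 98.66 × (1 + 0.0489088) = 103.485342208.

£103.49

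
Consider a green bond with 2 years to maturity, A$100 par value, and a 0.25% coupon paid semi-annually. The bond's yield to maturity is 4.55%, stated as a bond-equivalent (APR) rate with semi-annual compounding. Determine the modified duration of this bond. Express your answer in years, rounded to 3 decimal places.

1.952 years

Periodic yield y = 0.02275. First find Macaulay duration:
  t   CF        PV=CF/(1+0.02275)^t    t·PV
  1        0.125         0.1222         0.1222
  2        0.125         0.1195         0.2390
  3        0.125         0.1168         0.3505
  4      100.125        91.5092       366.0366
  Σ                     91.8677       366.7484
P = 91.8677; Macaulay duration = 366.7484 / 91.8677 = 3.99214 half-year periods = 1.99607 years.
Modified duration = D_Mac / (1 + y) = 1.99607 / 1.02275 = 1.95167 years.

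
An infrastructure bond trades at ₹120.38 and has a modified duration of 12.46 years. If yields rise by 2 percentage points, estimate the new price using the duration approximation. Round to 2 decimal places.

Duration approximation: ΔP/P ≈ -D_mod · Δy = -12.46 × (+0.02) = -0.249200.
New price ≈ 120.38 × (1 - 0.249200) = 90.381304.

₹90.38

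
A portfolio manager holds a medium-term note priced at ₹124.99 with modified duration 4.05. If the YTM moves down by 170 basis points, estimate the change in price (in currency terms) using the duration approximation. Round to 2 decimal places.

+₹8.61

Duration approximation: ΔP/P ≈ -D_mod · Δy = -4.05 × (-0.017) = +0.068850.
ΔP ≈ 124.99 × (+0.068850) = +8.6055615.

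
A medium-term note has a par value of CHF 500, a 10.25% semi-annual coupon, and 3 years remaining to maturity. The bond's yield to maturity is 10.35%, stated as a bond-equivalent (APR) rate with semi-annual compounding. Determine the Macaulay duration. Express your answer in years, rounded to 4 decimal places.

2.6568 years

Periodic yield y = 0.05175. Discount each cash flow and weight by its period:
  t   CF        PV=CF/(1+0.05175)^t    t·PV
  1       25.625        24.3642        24.3642
  2       25.625        23.1653        46.3307
  3       25.625        22.0255        66.0766
  4       25.625        20.9418        83.7672
  5       25.625        19.9114        99.5569
  6      525.625       388.3300     2,329.9797
  Σ                    498.7381     2,650.0752
Price P = Σ PV = 498.7381.
Macaulay duration = Σ(t·PV) / P = 2,650.0752 / 498.7381 = 5.31356 half-year periods.
In years: 5.31356 / 2 = 2.65678 years.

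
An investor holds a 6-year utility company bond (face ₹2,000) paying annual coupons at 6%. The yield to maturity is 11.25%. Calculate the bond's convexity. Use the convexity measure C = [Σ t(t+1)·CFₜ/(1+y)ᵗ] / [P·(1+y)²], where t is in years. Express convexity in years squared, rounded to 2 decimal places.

27.20

With y = 0.1125:
  t   CF        PV=CF/(1+0.1125)^t    t·PV        t(t+1)·PV
  1       120.00       107.8652       107.8652         215.7303
  2       120.00        96.9575       193.9149         581.7447
  3       120.00        87.1528       261.4583       1,045.8332
  4       120.00        78.3396       313.3583       1,566.7913
  5       120.00        70.4176       352.0879       2,112.5277
  6     2,120.00     1,118.2419     6,709.4511      46,966.1579
  Σ                  1,558.9744     7,938.1357      52,488.7851
P = 1,558.9744.
Convexity = Σ t(t+1)·PV / [P·(1+y)²] = 52,488.7851 / (1,558.9744 × 1.237656) = 27.20367.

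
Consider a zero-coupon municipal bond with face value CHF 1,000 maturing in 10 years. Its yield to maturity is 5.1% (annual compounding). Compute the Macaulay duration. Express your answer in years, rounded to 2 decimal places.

10.00 years

A zero-coupon bond has a single cash flow at maturity, so its Macaulay duration equals its maturity: 10 years.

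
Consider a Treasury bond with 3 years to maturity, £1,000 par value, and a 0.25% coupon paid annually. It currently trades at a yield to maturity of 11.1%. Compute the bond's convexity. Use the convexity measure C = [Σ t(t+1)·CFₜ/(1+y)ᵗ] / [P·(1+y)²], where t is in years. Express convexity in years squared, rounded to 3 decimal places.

9.684

With y = 0.111:
  t   CF        PV=CF/(1+0.111)^t    t·PV        t(t+1)·PV
  1         2.50         2.2502         2.2502           4.5005
  2         2.50         2.0254         4.0508          12.1524
  3     1,002.50       731.0418     2,193.1254       8,772.5015
  Σ                    735.3174     2,199.4264       8,789.1544
P = 735.3174.
Convexity = Σ t(t+1)·PV / [P·(1+y)²] = 8,789.1544 / (735.3174 × 1.234321) = 9.68376.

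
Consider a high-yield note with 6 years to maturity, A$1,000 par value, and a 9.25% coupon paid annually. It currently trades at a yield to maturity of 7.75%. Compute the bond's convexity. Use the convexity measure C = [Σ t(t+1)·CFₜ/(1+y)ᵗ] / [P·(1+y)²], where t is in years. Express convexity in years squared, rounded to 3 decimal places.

With y = 0.0775:
  t   CF        PV=CF/(1+0.0775)^t    t·PV        t(t+1)·PV
  1        92.50        85.8469        85.8469         171.6937
  2        92.50        79.6723       159.3445         478.0336
  3        92.50        73.9418       221.8253         887.3014
  4        92.50        68.6235       274.4938       1,372.4692
  5        92.50        63.6877       318.4383       1,910.6300
  6     1,092.50       698.1002     4,188.6013      29,320.2091
  Σ                  1,069.8723     5,248.5502      34,140.3370
P = 1,069.8723.
Convexity = Σ t(t+1)·PV / [P·(1+y)²] = 34,140.3370 / (1,069.8723 × 1.161006) = 27.48535.

27.485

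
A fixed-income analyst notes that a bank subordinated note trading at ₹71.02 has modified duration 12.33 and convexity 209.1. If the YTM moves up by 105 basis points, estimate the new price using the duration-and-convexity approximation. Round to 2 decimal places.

₹62.64

Duration effect: -D_mod·Δy = -12.33 × (+0.0105) = -0.129465
Convexity effect: ½·C·(Δy)² = 0.5 × 209.1 × (0.0105)² = +0.0115266375
ΔP/P ≈ -0.129465 + 0.0115266375 = -0.1179383625
New price ≈ 71.02 × (1 - 0.1179383625) = 62.64401749525.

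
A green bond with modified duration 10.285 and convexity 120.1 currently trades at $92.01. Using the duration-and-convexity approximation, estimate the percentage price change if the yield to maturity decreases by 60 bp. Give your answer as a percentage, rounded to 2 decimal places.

+6.39%

Duration effect: -D_mod·Δy = -10.285 × (-0.006) = +0.061710
Convexity effect: ½·C·(Δy)² = 0.5 × 120.1 × (-0.006)² = +0.0021618
ΔP/P ≈ +0.061710 + 0.0021618 = +0.0638718
= +6.38718%.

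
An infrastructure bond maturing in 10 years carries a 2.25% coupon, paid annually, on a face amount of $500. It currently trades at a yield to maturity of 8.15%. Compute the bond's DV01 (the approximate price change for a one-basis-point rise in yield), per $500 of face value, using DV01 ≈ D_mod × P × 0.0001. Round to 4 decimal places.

Periodic yield y = 0.0815.
  t   CF        PV=CF/(1+0.0815)^t    t·PV
  1        11.25        10.4022        10.4022
  2        11.25         9.6183        19.2367
  3        11.25         8.8935        26.6805
  4        11.25         8.2233        32.8932
  5        11.25         7.6036        38.0181
  6        11.25         7.0306        42.1837
  7        11.25         6.5008        45.5056
  8        11.25         6.0109        48.0873
  9        11.25         5.5579        50.0215
  10      511.25       233.5437     2,335.4366
  Σ                    303.3849     2,648.4653
P = 303.3849; D_Mac = 8.72972 yrs; D_mod = 8.07186 yrs.
DV01 ≈ 8.07186 × 303.3849 × 0.0001 = 0.244888.

$0.2449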